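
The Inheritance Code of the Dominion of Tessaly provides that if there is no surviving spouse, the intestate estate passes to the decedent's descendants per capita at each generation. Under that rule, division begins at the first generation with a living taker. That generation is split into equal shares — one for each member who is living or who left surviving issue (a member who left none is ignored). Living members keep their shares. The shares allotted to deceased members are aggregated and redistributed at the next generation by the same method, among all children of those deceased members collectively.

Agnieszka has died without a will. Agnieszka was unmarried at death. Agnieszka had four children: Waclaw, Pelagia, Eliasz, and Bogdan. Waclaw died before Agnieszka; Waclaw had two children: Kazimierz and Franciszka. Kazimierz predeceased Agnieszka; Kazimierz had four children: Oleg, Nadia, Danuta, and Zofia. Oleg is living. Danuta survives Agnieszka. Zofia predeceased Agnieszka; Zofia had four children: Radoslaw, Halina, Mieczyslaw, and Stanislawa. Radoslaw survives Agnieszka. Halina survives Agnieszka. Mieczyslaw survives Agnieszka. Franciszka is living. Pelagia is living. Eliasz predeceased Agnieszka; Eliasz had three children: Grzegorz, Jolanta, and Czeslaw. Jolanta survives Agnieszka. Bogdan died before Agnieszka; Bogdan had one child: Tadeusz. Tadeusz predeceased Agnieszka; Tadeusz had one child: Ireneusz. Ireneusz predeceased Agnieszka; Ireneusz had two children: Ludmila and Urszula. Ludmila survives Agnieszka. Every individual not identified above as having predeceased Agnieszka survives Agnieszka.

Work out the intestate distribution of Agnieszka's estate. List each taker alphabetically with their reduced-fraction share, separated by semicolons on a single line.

There is no surviving spouse, so the entire estate passes to Agnieszka's descendants per capita at each generation.
At generation 1 (Waclaw, Pelagia, Eliasz, Bogdan) there are 4 shares of (1)/4 = 1/4 each.
Living: Pelagia — each takes 1/4.
Deceased: Waclaw, Eliasz, and Bogdan. Their combined 3/4 is pooled and carried to generation 2.
At generation 2 (Kazimierz, Franciszka, Grzegorz, Jolanta, Czeslaw, Tadeusz) there are 6 shares of (3/4)/6 = 1/8 each.
Living: Franciszka, Grzegorz, Jolanta, and Czeslaw — each takes 1/8.
Deceased: Kazimierz and Tadeusz. Their combined 1/4 is pooled and carried to generation 3.
At generation 3 (Oleg, Nadia, Danuta, Zofia, Ireneusz) there are 5 shares of (1/4)/5 = 1/20 each.
Living: Oleg, Nadia, and Danuta — each takes 1/20.
Deceased: Zofia and Ireneusz. Their combined 1/10 is pooled and carried to generation 4.
At generation 4 (Radoslaw, Halina, Mieczyslaw, Stanislawa, Ludmila, Urszula) there are 6 shares of (1/10)/6 = 1/60 each.
Living: Radoslaw, Halina, Mieczyslaw, Stanislawa, Ludmila, and Urszula — each takes 1/60.

Czeslaw 1/8; Danuta 1/20; Franciszka 1/8; Grzegorz 1/8; Halina 1/60; Jolanta 1/8; Ludmila 1/60; Mieczyslaw 1/60; Nadia 1/20; Oleg 1/20; Pelagia 1/4; Radoslaw 1/60; Stanislawa 1/60; Urszula 1/60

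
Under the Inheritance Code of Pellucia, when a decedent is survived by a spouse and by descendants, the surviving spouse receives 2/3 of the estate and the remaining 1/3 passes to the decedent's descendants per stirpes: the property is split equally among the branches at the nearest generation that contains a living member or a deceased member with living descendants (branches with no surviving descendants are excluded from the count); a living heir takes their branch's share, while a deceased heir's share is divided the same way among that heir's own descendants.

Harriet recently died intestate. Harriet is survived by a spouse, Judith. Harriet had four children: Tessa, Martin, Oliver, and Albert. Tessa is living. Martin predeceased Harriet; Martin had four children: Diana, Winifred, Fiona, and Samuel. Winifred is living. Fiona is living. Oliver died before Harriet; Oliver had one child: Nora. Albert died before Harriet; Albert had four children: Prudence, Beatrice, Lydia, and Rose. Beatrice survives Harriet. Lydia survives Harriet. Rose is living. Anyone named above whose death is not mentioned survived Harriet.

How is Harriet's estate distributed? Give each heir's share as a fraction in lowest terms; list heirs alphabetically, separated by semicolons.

Judith, as surviving spouse, takes 2/3.
The remaining 1/3 passes to Harriet's descendants per stirpes.
The 1/3 is divided into 4 equal shares of 1/12 among Tessa, Martin, Oliver, Albert.
Tessa is living and takes 1/12.
Martin predeceased; the 1/12 allotted to Martin's branch passes to Martin's issue by representation.
The 1/12 is divided into 4 equal shares of 1/48 among Diana, Winifred, Fiona, Samuel.
Diana is living and takes 1/48.
Winifred is living and takes 1/48.
Fiona is living and takes 1/48.
Samuel is living and takes 1/48.
Oliver predeceased; the 1/12 allotted to Oliver's branch passes to Oliver's issue by representation.
Nora is the sole taker at this level and receives the full 1/12.
Albert predeceased; the 1/12 allotted to Albert's branch passes to Albert's issue by representation.
The 1/12 is divided into 4 equal shares of 1/48 among Prudence, Beatrice, Lydia, Rose.
Prudence is living and takes 1/48.
Beatrice is living and takes 1/48.
Lydia is living and takes 1/48.
Rose is living and takes 1/48.

Beatrice 1/48; Diana 1/48; Fiona 1/48; Judith 2/3; Lydia 1/48; Nora 1/12; Prudence 1/48; Rose 1/48; Samuel 1/48; Tessa 1/12; Winifred 1/48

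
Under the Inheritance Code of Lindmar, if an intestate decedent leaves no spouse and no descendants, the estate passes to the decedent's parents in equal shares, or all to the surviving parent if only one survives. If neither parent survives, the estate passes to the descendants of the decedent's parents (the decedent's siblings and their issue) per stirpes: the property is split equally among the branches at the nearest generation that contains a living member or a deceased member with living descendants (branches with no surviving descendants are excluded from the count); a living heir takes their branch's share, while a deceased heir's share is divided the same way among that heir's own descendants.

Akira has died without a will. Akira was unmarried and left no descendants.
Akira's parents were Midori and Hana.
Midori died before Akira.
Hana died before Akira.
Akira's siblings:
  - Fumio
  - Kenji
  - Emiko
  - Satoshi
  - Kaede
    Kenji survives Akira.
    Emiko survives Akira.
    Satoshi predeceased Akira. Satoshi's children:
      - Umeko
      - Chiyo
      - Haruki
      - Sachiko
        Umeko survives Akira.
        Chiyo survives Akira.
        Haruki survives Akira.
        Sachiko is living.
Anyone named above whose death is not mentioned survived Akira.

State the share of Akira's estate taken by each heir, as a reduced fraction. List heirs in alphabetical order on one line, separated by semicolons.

Chiyo 1/20; Emiko 1/5; Fumio 1/5; Haruki 1/20; Kaede 1/5; Kenji 1/5; Sachiko 1/20; Umeko 1/20

Neither parent survives and there are no descendants, so the estate passes to Akira's siblings and their issue per stirpes.
The estate is divided into 5 equal shares of 1/5 among Fumio, Kenji, Emiko, Satoshi, Kaede.
Fumio is living and takes 1/5.
Kenji is living and takes 1/5.
Emiko is living and takes 1/5.
Satoshi predeceased; the 1/5 allotted to Satoshi's branch passes to Satoshi's issue by representation.
The 1/5 is divided into 4 equal shares of 1/20 among Umeko, Chiyo, Haruki, Sachiko.
Umeko is living and takes 1/20.
Chiyo is living and takes 1/20.
Haruki is living and takes 1/20.
Sachiko is living and takes 1/20.
Kaede is living and takes 1/5.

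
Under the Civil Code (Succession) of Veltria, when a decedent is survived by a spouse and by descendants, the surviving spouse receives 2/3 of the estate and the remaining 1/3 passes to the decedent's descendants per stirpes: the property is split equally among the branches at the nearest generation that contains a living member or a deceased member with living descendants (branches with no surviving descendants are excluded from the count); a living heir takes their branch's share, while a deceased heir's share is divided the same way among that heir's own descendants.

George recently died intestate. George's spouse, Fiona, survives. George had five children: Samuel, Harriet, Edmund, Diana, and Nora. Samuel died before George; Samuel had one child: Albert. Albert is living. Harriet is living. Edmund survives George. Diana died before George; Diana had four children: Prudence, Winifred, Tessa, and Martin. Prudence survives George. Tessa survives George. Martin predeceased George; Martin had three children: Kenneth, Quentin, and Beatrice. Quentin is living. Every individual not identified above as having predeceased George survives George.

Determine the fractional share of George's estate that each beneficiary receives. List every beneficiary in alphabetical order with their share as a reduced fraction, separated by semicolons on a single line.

Albert 1/15; Beatrice 1/180; Edmund 1/15; Fiona 2/3; Harriet 1/15; Kenneth 1/180; Nora 1/15; Prudence 1/60; Quentin 1/180; Tessa 1/60; Winifred 1/60

Fiona, as surviving spouse, takes 2/3.
The remaining 1/3 passes to George's descendants per stirpes.
The 1/3 is divided into 5 equal shares of 1/15 among Samuel, Harriet, Edmund, Diana, Nora.
Samuel predeceased; the 1/15 allotted to Samuel's branch passes to Samuel's issue by representation.
Albert is the sole taker at this level and receives the full 1/15.
Harriet is living and takes 1/15.
Edmund is living and takes 1/15.
Diana predeceased; the 1/15 allotted to Diana's branch passes to Diana's issue by representation.
The 1/15 is divided into 4 equal shares of 1/60 among Prudence, Winifred, Tessa, Martin.
Prudence is living and takes 1/60.
Winifred is living and takes 1/60.
Tessa is living and takes 1/60.
Martin predeceased; the 1/60 allotted to Martin's branch passes to Martin's issue by representation.
The 1/60 is divided into 3 equal shares of 1/180 among Kenneth, Quentin, Beatrice.
Kenneth is living and takes 1/180.
Quentin is living and takes 1/180.
Beatrice is living and takes 1/180.
Nora is living and takes 1/15.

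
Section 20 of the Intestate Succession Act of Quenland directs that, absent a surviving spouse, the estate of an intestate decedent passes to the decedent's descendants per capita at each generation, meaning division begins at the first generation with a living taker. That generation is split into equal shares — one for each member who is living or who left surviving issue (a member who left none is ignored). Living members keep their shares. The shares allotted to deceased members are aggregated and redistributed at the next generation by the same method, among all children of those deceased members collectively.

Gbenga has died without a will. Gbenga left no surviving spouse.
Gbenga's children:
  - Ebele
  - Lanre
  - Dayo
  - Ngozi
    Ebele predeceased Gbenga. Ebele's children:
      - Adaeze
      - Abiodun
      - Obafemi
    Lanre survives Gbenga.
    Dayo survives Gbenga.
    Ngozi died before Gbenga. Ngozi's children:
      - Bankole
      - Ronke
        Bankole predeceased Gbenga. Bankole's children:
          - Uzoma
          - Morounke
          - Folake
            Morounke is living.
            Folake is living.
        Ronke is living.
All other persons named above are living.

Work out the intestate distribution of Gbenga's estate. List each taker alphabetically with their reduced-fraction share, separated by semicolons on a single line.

There is no surviving spouse, so the entire estate passes to Gbenga's descendants per capita at each generation.
At generation 1 (Ebele, Lanre, Dayo, Ngozi) there are 4 shares of (1)/4 = 1/4 each.
Living: Lanre and Dayo — each takes 1/4.
Deceased: Ebele and Ngozi. Their combined 1/2 is pooled and carried to generation 2.
At generation 2 (Adaeze, Abiodun, Obafemi, Bankole, Ronke) there are 5 shares of (1/2)/5 = 1/10 each.
Living: Adaeze, Abiodun, Obafemi, and Ronke — each takes 1/10.
Deceased: Bankole. That 1/10 share is carried to generation 3.
At generation 3 (Uzoma, Morounke, Folake) there are 3 shares of (1/10)/3 = 1/30 each.
Living: Uzoma, Morounke, and Folake — each takes 1/30.

Abiodun 1/10; Adaeze 1/10; Dayo 1/4; Folake 1/30; Lanre 1/4; Morounke 1/30; Obafemi 1/10; Ronke 1/10; Uzoma 1/30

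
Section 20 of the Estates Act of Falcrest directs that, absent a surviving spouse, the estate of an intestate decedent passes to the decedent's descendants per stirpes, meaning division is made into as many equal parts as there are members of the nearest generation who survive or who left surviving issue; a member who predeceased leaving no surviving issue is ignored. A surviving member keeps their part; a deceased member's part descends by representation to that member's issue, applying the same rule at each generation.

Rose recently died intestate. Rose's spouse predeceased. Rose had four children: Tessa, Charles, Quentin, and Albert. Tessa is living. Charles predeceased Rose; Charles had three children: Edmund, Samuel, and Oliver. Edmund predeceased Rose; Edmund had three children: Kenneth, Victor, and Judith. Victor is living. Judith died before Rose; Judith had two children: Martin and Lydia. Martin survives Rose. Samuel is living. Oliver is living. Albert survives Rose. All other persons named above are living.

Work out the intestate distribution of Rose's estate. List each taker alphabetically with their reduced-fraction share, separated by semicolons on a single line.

There is no surviving spouse, so the entire estate passes to Rose's descendants per stirpes.
The estate is divided into 4 equal shares of 1/4 among Tessa, Charles, Quentin, Albert.
Tessa is living and takes 1/4.
Charles predeceased; the 1/4 allotted to Charles's branch passes to Charles's issue by representation.
The 1/4 is divided into 3 equal shares of 1/12 among Edmund, Samuel, Oliver.
Edmund predeceased; the 1/12 allotted to Edmund's branch passes to Edmund's issue by representation.
The 1/12 is divided into 3 equal shares of 1/36 among Kenneth, Victor, Judith.
Kenneth is living and takes 1/36.
Victor is living and takes 1/36.
Judith predeceased; the 1/36 allotted to Judith's branch passes to Judith's issue by representation.
The 1/36 is divided into 2 equal shares of 1/72 among Martin, Lydia.
Martin is living and takes 1/72.
Lydia is living and takes 1/72.
Samuel is living and takes 1/12.
Oliver is living and takes 1/12.
Quentin is living and takes 1/4.
Albert is living and takes 1/4.

Albert 1/4; Kenneth 1/36; Lydia 1/72; Martin 1/72; Oliver 1/12; Quentin 1/4; Samuel 1/12; Tessa 1/4; Victor 1/36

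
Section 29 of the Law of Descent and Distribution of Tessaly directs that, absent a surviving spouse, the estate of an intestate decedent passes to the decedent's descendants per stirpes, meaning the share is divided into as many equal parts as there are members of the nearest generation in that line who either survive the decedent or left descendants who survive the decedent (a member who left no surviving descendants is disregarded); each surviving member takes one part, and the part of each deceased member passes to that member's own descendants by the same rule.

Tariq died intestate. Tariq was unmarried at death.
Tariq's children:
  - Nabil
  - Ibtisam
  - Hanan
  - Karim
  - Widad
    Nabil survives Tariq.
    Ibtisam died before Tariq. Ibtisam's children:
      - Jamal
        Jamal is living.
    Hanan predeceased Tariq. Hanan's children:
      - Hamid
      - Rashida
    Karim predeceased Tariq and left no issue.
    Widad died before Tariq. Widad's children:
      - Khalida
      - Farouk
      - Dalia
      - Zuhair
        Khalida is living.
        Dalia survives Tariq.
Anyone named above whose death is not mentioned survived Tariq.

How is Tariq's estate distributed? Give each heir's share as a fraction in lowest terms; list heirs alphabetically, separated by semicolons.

There is no surviving spouse, so the entire estate passes to Tariq's descendants per stirpes.
Karim left no surviving issue, so that branch lapses and is disregarded.
The estate is divided into 4 equal shares of 1/4 among Nabil, Ibtisam, Hanan, Widad.
Nabil is living and takes 1/4.
Ibtisam predeceased; the 1/4 allotted to Ibtisam's branch passes to Ibtisam's issue by representation.
Jamal is the sole taker at this level and receives the full 1/4.
Hanan predeceased; the 1/4 allotted to Hanan's branch passes to Hanan's issue by representation.
The 1/4 is divided into 2 equal shares of 1/8 among Hamid, Rashida.
Hamid is living and takes 1/8.
Rashida is living and takes 1/8.
Widad predeceased; the 1/4 allotted to Widad's branch passes to Widad's issue by representation.
The 1/4 is divided into 4 equal shares of 1/16 among Khalida, Farouk, Dalia, Zuhair.
Khalida is living and takes 1/16.
Farouk is living and takes 1/16.
Dalia is living and takes 1/16.
Zuhair is living and takes 1/16.

Dalia 1/16; Farouk 1/16; Hamid 1/8; Jamal 1/4; Khalida 1/16; Nabil 1/4; Rashida 1/8; Zuhair 1/16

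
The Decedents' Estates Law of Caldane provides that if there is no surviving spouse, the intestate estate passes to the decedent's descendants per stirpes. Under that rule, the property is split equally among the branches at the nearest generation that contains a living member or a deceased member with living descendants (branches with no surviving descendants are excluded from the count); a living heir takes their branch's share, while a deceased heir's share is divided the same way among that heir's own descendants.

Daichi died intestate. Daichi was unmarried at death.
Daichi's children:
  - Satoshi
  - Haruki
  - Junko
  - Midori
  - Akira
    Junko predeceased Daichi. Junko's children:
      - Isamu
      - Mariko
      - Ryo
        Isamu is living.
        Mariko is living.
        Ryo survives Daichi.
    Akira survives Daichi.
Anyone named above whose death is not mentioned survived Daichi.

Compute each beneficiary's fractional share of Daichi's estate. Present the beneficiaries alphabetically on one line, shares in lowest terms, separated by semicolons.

Akira 1/5; Haruki 1/5; Isamu 1/15; Mariko 1/15; Midori 1/5; Ryo 1/15; Satoshi 1/5

There is no surviving spouse, so the entire estate passes to Daichi's descendants per stirpes.
The estate is divided into 5 equal shares of 1/5 among Satoshi, Haruki, Junko, Midori, Akira.
Satoshi is living and takes 1/5.
Haruki is living and takes 1/5.
Junko predeceased; the 1/5 allotted to Junko's branch passes to Junko's issue by representation.
The 1/5 is divided into 3 equal shares of 1/15 among Isamu, Mariko, Ryo.
Isamu is living and takes 1/15.
Mariko is living and takes 1/15.
Ryo is living and takes 1/15.
Midori is living and takes 1/5.
Akira is living and takes 1/5.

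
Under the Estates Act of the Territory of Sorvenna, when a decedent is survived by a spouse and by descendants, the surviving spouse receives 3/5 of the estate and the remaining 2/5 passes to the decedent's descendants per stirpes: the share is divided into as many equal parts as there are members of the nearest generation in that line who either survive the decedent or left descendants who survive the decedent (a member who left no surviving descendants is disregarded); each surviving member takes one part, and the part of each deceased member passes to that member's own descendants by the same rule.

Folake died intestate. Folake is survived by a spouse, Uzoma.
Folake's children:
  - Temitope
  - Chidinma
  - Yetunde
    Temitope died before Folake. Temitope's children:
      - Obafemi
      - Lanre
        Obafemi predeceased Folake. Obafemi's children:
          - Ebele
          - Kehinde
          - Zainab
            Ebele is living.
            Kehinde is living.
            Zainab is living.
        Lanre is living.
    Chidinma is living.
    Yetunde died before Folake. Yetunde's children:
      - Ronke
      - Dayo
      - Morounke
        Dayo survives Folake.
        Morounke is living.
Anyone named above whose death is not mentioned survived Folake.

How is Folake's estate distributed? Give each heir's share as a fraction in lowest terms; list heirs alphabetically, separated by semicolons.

Uzoma, as surviving spouse, takes 3/5.
The remaining 2/5 passes to Folake's descendants per stirpes.
The 2/5 is divided into 3 equal shares of 2/15 among Temitope, Chidinma, Yetunde.
Temitope predeceased; the 2/15 allotted to Temitope's branch passes to Temitope's issue by representation.
The 2/15 is divided into 2 equal shares of 1/15 among Obafemi, Lanre.
Obafemi predeceased; the 1/15 allotted to Obafemi's branch passes to Obafemi's issue by representation.
The 1/15 is divided into 3 equal shares of 1/45 among Ebele, Kehinde, Zainab.
Ebele is living and takes 1/45.
Kehinde is living and takes 1/45.
Zainab is living and takes 1/45.
Lanre is living and takes 1/15.
Chidinma is living and takes 2/15.
Yetunde predeceased; the 2/15 allotted to Yetunde's branch passes to Yetunde's issue by representation.
The 2/15 is divided into 3 equal shares of 2/45 among Ronke, Dayo, Morounke.
Ronke is living and takes 2/45.
Dayo is living and takes 2/45.
Morounke is living and takes 2/45.

Chidinma 2/15; Dayo 2/45; Ebele 1/45; Kehinde 1/45; Lanre 1/15; Morounke 2/45; Ronke 2/45; Uzoma 3/5; Zainab 1/45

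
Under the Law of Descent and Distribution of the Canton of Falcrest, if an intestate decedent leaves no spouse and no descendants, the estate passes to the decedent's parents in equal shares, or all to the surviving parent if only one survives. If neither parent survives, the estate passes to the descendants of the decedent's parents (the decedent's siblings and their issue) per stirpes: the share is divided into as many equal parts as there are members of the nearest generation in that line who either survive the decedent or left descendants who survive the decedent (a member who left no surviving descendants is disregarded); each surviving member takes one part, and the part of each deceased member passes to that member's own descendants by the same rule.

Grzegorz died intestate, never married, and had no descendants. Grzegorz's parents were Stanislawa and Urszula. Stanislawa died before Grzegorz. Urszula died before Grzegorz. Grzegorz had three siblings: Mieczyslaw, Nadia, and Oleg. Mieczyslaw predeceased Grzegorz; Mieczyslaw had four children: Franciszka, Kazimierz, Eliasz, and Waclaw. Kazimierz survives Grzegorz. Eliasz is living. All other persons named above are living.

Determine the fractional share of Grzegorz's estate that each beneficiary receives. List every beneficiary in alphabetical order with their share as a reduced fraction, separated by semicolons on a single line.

Neither parent survives and there are no descendants, so the estate passes to Grzegorz's siblings and their issue per stirpes.
The estate is divided into 3 equal shares of 1/3 among Mieczyslaw, Nadia, Oleg.
Mieczyslaw predeceased; the 1/3 allotted to Mieczyslaw's branch passes to Mieczyslaw's issue by representation.
The 1/3 is divided into 4 equal shares of 1/12 among Franciszka, Kazimierz, Eliasz, Waclaw.
Franciszka is living and takes 1/12.
Kazimierz is living and takes 1/12.
Eliasz is living and takes 1/12.
Waclaw is living and takes 1/12.
Nadia is living and takes 1/3.
Oleg is living and takes 1/3.

Eliasz 1/12; Franciszka 1/12; Kazimierz 1/12; Nadia 1/3; Oleg 1/3; Waclaw 1/12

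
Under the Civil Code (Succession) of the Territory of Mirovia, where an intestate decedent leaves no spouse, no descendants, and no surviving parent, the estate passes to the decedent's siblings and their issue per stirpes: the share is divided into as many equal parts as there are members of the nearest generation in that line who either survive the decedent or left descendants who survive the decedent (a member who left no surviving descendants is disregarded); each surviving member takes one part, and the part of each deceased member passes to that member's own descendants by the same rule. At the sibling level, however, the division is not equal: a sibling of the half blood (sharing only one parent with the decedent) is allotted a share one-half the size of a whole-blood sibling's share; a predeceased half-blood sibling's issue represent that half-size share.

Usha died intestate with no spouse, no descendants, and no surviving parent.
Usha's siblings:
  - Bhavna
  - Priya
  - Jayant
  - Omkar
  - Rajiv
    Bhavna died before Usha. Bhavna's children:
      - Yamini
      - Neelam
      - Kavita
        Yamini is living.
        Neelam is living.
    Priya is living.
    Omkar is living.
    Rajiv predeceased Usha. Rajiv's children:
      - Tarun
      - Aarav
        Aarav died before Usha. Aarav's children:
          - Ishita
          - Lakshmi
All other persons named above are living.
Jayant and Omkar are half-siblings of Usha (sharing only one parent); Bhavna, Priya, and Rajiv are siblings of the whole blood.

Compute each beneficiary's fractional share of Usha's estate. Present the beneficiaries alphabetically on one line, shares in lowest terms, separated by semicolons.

No spouse, descendants, or parent survives, so the estate passes to Usha's siblings per stirpes.
Half-blood siblings count for one-half the weight of whole-blood siblings at the initial division.
Dividing 1 in proportion to weights (total weight 4): Bhavna (weight 1) → 1/4; Priya (weight 1) → 1/4; Jayant (weight 1/2) → 1/8; Omkar (weight 1/2) → 1/8; Rajiv (weight 1) → 1/4.
Bhavna predeceased; the 1/4 allotted to Bhavna's branch passes to Bhavna's issue by representation.
The 1/4 is divided into 3 equal shares of 1/12 among Yamini, Neelam, Kavita.
Yamini is living and takes 1/12.
Neelam is living and takes 1/12.
Kavita is living and takes 1/12.
Priya is living and takes 1/4.
Jayant is living and takes 1/8.
Omkar is living and takes 1/8.
Rajiv predeceased; the 1/4 allotted to Rajiv's branch passes to Rajiv's issue by representation.
The 1/4 is divided into 2 equal shares of 1/8 among Tarun, Aarav.
Tarun is living and takes 1/8.
Aarav predeceased; the 1/8 allotted to Aarav's branch passes to Aarav's issue by representation.
The 1/8 is divided into 2 equal shares of 1/16 among Ishita, Lakshmi.
Ishita is living and takes 1/16.
Lakshmi is living and takes 1/16.

Ishita 1/16; Jayant 1/8; Kavita 1/12; Lakshmi 1/16; Neelam 1/12; Omkar 1/8; Priya 1/4; Tarun 1/8; Yamini 1/12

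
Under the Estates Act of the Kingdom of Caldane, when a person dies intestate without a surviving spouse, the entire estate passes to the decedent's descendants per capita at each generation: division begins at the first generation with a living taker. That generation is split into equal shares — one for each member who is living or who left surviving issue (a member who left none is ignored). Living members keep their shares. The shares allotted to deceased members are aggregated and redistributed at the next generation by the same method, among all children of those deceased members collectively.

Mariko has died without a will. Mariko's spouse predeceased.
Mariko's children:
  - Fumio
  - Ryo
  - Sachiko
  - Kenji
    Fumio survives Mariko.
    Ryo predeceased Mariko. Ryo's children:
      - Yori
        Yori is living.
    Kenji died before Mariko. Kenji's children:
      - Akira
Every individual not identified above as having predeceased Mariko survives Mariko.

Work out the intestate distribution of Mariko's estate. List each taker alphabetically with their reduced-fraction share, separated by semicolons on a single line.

Akira 1/4; Fumio 1/4; Sachiko 1/4; Yori 1/4

There is no surviving spouse, so the entire estate passes to Mariko's descendants per capita at each generation.
At generation 1 (Fumio, Ryo, Sachiko, Kenji) there are 4 shares of (1)/4 = 1/4 each.
Living: Fumio and Sachiko — each takes 1/4.
Deceased: Ryo and Kenji. Their combined 1/2 is pooled and carried to generation 2.
At generation 2 (Yori, Akira) there are 2 shares of (1/2)/2 = 1/4 each.
Living: Yori and Akira — each takes 1/4.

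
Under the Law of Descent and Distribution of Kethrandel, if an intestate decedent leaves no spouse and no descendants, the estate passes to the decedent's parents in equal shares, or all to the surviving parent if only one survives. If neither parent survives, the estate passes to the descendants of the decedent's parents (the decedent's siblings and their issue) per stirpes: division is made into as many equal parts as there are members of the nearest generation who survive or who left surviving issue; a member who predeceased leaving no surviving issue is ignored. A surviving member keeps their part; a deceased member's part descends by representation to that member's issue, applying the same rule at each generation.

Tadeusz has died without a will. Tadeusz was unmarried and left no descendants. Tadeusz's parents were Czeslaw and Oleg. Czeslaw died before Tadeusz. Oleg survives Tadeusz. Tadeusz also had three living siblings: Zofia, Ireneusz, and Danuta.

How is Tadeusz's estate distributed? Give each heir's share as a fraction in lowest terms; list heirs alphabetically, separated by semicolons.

Only one parent, Oleg, survives, so Oleg takes the entire estate. The siblings take nothing because a surviving parent has priority.

Oleg 1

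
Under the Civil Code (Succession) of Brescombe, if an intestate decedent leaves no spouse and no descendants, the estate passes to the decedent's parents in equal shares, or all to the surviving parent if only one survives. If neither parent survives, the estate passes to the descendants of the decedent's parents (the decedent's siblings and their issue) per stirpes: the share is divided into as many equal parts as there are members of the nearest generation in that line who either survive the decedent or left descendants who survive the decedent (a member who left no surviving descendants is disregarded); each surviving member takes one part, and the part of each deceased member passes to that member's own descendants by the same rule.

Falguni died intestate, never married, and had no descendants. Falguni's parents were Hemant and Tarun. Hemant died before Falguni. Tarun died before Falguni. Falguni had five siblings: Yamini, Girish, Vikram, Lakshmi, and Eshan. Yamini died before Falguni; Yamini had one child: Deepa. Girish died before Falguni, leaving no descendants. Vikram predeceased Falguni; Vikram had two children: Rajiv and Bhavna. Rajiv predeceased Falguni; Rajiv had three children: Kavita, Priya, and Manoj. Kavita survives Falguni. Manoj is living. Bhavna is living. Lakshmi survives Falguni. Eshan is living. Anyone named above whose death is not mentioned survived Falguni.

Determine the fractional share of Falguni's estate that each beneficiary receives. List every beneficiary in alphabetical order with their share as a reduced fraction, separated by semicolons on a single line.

Neither parent survives and there are no descendants, so the estate passes to Falguni's siblings and their issue per stirpes.
Girish left no surviving issue, so that branch lapses and is disregarded.
The estate is divided into 4 equal shares of 1/4 among Yamini, Vikram, Lakshmi, Eshan.
Yamini predeceased; the 1/4 allotted to Yamini's branch passes to Yamini's issue by representation.
Deepa is the sole taker at this level and receives the full 1/4.
Vikram predeceased; the 1/4 allotted to Vikram's branch passes to Vikram's issue by representation.
The 1/4 is divided into 2 equal shares of 1/8 among Rajiv, Bhavna.
Rajiv predeceased; the 1/8 allotted to Rajiv's branch passes to Rajiv's issue by representation.
The 1/8 is divided into 3 equal shares of 1/24 among Kavita, Priya, Manoj.
Kavita is living and takes 1/24.
Priya is living and takes 1/24.
Manoj is living and takes 1/24.
Bhavna is living and takes 1/8.
Lakshmi is living and takes 1/4.
Eshan is living and takes 1/4.

Bhavna 1/8; Deepa 1/4; Eshan 1/4; Kavita 1/24; Lakshmi 1/4; Manoj 1/24; Priya 1/24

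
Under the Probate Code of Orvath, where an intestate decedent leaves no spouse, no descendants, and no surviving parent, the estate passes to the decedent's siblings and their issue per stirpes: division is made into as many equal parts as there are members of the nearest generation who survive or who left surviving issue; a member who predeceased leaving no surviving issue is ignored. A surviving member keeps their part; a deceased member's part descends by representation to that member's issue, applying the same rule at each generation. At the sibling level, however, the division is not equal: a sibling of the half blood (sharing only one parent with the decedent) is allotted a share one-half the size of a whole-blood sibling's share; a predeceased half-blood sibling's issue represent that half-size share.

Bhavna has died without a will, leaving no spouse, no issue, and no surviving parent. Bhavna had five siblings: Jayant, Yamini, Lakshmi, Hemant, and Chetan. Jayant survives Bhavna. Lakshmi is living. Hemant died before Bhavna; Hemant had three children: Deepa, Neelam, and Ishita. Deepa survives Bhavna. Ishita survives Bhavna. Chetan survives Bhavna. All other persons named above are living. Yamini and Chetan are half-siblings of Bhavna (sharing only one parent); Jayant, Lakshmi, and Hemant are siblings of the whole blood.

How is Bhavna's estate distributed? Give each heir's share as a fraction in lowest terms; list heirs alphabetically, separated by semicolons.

No spouse, descendants, or parent survives, so the estate passes to Bhavna's siblings per stirpes.
Half-blood siblings count for one-half the weight of whole-blood siblings at the initial division.
Dividing 1 in proportion to weights (total weight 4): Jayant (weight 1) → 1/4; Yamini (weight 1/2) → 1/8; Lakshmi (weight 1) → 1/4; Hemant (weight 1) → 1/4; Chetan (weight 1/2) → 1/8.
Jayant is living and takes 1/4.
Yamini is living and takes 1/8.
Lakshmi is living and takes 1/4.
Hemant predeceased; the 1/4 allotted to Hemant's branch passes to Hemant's issue by representation.
The 1/4 is divided into 3 equal shares of 1/12 among Deepa, Neelam, Ishita.
Deepa is living and takes 1/12.
Neelam is living and takes 1/12.
Ishita is living and takes 1/12.
Chetan is living and takes 1/8.

Chetan 1/8; Deepa 1/12; Ishita 1/12; Jayant 1/4; Lakshmi 1/4; Neelam 1/12; Yamini 1/8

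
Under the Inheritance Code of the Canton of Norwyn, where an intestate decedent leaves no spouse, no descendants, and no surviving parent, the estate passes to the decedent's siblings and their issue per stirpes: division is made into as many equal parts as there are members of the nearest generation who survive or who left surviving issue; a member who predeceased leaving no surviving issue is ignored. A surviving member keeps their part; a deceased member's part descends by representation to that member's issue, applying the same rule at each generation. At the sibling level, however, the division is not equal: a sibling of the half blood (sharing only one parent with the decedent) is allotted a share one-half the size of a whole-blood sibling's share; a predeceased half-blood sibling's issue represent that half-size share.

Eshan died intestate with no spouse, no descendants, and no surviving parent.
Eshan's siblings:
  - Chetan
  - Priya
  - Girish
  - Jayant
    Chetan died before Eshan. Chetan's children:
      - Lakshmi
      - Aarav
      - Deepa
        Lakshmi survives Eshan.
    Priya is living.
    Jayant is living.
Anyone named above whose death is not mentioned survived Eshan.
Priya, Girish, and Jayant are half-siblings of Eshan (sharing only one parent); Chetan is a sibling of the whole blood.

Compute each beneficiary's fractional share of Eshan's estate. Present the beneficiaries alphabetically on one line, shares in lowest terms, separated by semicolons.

No spouse, descendants, or parent survives, so the estate passes to Eshan's siblings per stirpes.
Half-blood siblings count for one-half the weight of whole-blood siblings at the initial division.
Dividing 1 in proportion to weights (total weight 5/2): Chetan (weight 1) → 2/5; Priya (weight 1/2) → 1/5; Girish (weight 1/2) → 1/5; Jayant (weight 1/2) → 1/5.
Chetan predeceased; the 2/5 allotted to Chetan's branch passes to Chetan's issue by representation.
The 2/5 is divided into 3 equal shares of 2/15 among Lakshmi, Aarav, Deepa.
Lakshmi is living and takes 2/15.
Aarav is living and takes 2/15.
Deepa is living and takes 2/15.
Priya is living and takes 1/5.
Girish is living and takes 1/5.
Jayant is living and takes 1/5.

Aarav 2/15; Deepa 2/15; Girish 1/5; Jayant 1/5; Lakshmi 2/15; Priya 1/5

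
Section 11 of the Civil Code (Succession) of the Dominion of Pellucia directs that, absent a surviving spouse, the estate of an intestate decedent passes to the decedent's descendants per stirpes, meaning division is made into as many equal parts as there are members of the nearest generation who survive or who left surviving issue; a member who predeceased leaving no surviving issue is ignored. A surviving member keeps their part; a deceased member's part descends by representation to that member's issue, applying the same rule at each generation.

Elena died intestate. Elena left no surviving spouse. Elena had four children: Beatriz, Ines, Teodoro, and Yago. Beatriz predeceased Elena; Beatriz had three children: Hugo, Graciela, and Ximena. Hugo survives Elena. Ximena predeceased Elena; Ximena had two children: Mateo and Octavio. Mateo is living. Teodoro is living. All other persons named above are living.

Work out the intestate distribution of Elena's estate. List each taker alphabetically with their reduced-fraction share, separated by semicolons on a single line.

There is no surviving spouse, so the entire estate passes to Elena's descendants per stirpes.
The estate is divided into 4 equal shares of 1/4 among Beatriz, Ines, Teodoro, Yago.
Beatriz predeceased; the 1/4 allotted to Beatriz's branch passes to Beatriz's issue by representation.
The 1/4 is divided into 3 equal shares of 1/12 among Hugo, Graciela, Ximena.
Hugo is living and takes 1/12.
Graciela is living and takes 1/12.
Ximena predeceased; the 1/12 allotted to Ximena's branch passes to Ximena's issue by representation.
The 1/12 is divided into 2 equal shares of 1/24 among Mateo, Octavio.
Mateo is living and takes 1/24.
Octavio is living and takes 1/24.
Ines is living and takes 1/4.
Teodoro is living and takes 1/4.
Yago is living and takes 1/4.

Graciela 1/12; Hugo 1/12; Ines 1/4; Mateo 1/24; Octavio 1/24; Teodoro 1/4; Yago 1/4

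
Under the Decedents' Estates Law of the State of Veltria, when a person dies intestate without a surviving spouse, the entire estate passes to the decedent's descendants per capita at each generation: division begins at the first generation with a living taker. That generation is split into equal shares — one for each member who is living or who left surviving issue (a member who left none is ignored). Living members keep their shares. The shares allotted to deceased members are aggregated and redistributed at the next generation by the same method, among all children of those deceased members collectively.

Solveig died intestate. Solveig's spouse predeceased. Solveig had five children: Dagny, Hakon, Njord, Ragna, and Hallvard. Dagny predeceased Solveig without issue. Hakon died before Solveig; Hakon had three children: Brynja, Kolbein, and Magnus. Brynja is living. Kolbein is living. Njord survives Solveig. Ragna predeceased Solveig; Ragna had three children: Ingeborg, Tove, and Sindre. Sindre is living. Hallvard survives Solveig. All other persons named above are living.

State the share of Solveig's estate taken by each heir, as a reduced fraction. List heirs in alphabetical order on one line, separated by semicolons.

There is no surviving spouse, so the entire estate passes to Solveig's descendants per capita at each generation.
At generation 1 (Hakon, Njord, Ragna, Hallvard) there are 4 shares of (1)/4 = 1/4 each.
Living: Njord and Hallvard — each takes 1/4.
Deceased: Hakon and Ragna. Their combined 1/2 is pooled and carried to generation 2.
At generation 2 (Brynja, Kolbein, Magnus, Ingeborg, Tove, Sindre) there are 6 shares of (1/2)/6 = 1/12 each.
Living: Brynja, Kolbein, Magnus, Ingeborg, Tove, and Sindre — each takes 1/12.

Brynja 1/12; Hallvard 1/4; Ingeborg 1/12; Kolbein 1/12; Magnus 1/12; Njord 1/4; Sindre 1/12; Tove 1/12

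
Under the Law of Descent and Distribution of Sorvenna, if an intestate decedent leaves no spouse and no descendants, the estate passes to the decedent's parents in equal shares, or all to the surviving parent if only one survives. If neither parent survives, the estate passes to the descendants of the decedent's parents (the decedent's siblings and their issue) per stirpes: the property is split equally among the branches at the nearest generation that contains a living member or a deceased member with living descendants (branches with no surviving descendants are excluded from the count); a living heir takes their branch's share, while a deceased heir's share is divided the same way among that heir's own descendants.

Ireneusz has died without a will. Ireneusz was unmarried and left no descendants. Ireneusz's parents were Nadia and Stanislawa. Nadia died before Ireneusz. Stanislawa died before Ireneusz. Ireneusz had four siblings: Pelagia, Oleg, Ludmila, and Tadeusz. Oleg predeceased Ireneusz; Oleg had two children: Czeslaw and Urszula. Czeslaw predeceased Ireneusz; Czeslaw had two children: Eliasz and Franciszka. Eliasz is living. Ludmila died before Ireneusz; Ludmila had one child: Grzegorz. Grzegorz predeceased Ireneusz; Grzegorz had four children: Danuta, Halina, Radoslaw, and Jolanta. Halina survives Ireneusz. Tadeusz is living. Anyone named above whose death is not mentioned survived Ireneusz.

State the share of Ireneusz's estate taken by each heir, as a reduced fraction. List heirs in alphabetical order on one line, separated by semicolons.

Danuta 1/16; Eliasz 1/16; Franciszka 1/16; Halina 1/16; Jolanta 1/16; Pelagia 1/4; Radoslaw 1/16; Tadeusz 1/4; Urszula 1/8

Neither parent survives and there are no descendants, so the estate passes to Ireneusz's siblings and their issue per stirpes.
The estate is divided into 4 equal shares of 1/4 among Pelagia, Oleg, Ludmila, Tadeusz.
Pelagia is living and takes 1/4.
Oleg predeceased; the 1/4 allotted to Oleg's branch passes to Oleg's issue by representation.
The 1/4 is divided into 2 equal shares of 1/8 among Czeslaw, Urszula.
Czeslaw predeceased; the 1/8 allotted to Czeslaw's branch passes to Czeslaw's issue by representation.
The 1/8 is divided into 2 equal shares of 1/16 among Eliasz, Franciszka.
Eliasz is living and takes 1/16.
Franciszka is living and takes 1/16.
Urszula is living and takes 1/8.
Ludmila predeceased; the 1/4 allotted to Ludmila's branch passes to Ludmila's issue by representation.
Grzegorz's line is the sole branch at this level, so the full 1/4 passes to Grzegorz's issue by representation.
The 1/4 is divided into 4 equal shares of 1/16 among Danuta, Halina, Radoslaw, Jolanta.
Danuta is living and takes 1/16.
Halina is living and takes 1/16.
Radoslaw is living and takes 1/16.
Jolanta is living and takes 1/16.
Tadeusz is living and takes 1/4.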